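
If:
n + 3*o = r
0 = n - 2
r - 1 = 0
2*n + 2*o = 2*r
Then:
No Solution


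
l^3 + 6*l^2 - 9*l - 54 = (l - 3)*(l + 3)*(l + 6)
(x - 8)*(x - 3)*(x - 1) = x^3 - 12*x^2 + 35*x - 24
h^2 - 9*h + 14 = (h - 7)*(h - 2)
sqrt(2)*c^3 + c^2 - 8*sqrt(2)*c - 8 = (c - 2*sqrt(2))*(c + 2*sqrt(2))*(sqrt(2)*c + 1)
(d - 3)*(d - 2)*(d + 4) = d^3 - d^2 - 14*d + 24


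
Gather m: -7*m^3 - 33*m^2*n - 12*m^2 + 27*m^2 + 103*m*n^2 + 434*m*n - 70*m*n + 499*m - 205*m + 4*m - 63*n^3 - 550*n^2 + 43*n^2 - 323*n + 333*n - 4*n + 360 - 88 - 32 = -7*m^3 + m^2*(15 - 33*n) + m*(103*n^2 + 364*n + 298) - 63*n^3 - 507*n^2 + 6*n + 240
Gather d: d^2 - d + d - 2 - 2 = d^2 - 4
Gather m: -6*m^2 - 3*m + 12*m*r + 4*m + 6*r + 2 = -6*m^2 + m*(12*r + 1) + 6*r + 2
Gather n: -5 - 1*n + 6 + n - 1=0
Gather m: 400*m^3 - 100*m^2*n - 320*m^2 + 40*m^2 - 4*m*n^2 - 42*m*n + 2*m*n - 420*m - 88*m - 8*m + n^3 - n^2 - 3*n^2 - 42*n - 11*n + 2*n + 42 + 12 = 400*m^3 + m^2*(-100*n - 280) + m*(-4*n^2 - 40*n - 516) + n^3 - 4*n^2 - 51*n + 54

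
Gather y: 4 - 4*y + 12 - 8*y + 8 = 24 - 12*y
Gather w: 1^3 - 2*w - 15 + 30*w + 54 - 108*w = 40 - 80*w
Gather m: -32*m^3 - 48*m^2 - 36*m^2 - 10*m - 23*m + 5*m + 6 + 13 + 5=-32*m^3 - 84*m^2 - 28*m + 24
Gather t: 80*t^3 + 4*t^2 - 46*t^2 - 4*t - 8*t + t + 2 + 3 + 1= 80*t^3 - 42*t^2 - 11*t + 6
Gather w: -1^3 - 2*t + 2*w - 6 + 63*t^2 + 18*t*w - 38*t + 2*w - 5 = 63*t^2 - 40*t + w*(18*t + 4) - 12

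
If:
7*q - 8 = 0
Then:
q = 8/7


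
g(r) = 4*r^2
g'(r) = 8*r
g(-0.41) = 0.67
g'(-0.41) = -3.28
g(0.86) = 2.96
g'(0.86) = 6.88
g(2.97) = 35.28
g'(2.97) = 23.76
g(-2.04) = 16.65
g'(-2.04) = -16.32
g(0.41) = 0.67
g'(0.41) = 3.28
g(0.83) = 2.76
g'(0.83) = 6.64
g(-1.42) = 8.07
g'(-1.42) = -11.36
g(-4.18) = 69.89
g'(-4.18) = -33.44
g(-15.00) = 900.00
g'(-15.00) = -120.00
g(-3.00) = 36.00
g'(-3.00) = -24.00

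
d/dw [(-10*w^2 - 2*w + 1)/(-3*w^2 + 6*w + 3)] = 2*(-11*w^2 - 9*w - 2)/(3*(w^4 - 4*w^3 + 2*w^2 + 4*w + 1))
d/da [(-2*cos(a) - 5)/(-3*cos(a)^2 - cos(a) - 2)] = (-6*sin(a)^2 + 30*cos(a) + 7)*sin(a)/(3*cos(a)^2 + cos(a) + 2)^2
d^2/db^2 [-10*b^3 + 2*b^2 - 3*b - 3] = 4 - 60*b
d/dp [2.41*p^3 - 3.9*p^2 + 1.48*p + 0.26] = 7.23*p^2 - 7.8*p + 1.48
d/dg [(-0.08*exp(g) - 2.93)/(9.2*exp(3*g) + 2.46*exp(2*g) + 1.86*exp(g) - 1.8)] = (1.472*exp(3*g) + 81.0648*exp(2*g) + 14.4156*exp(g) + 5.5938)*exp(g)/(84.64*exp(6*g) + 45.264*exp(5*g) + 40.2756*exp(4*g) - 23.9688*exp(3*g) - 5.3964*exp(2*g) - 6.696*exp(g) + 3.24)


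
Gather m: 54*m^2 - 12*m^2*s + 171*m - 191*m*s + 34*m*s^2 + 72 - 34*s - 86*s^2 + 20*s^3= m^2*(54 - 12*s) + m*(34*s^2 - 191*s + 171) + 20*s^3 - 86*s^2 - 34*s + 72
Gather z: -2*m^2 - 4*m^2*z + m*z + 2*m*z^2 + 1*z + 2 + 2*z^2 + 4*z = -2*m^2 + z^2*(2*m + 2) + z*(-4*m^2 + m + 5) + 2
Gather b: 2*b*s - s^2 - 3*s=2*b*s - s^2 - 3*s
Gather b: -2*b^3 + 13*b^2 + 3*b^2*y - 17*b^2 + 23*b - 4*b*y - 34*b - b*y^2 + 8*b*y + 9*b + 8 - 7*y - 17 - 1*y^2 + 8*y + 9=-2*b^3 + b^2*(3*y - 4) + b*(-y^2 + 4*y - 2) - y^2 + y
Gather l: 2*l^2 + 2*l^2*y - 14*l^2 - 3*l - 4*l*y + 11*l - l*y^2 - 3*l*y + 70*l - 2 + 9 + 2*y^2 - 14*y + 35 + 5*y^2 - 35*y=l^2*(2*y - 12) + l*(-y^2 - 7*y + 78) + 7*y^2 - 49*y + 42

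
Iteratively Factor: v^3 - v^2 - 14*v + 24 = (v + 4)*(v^2 - 5*v + 6) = (v - 3)*(v + 4)*(v - 2)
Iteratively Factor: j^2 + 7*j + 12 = (j + 4)*(j + 3)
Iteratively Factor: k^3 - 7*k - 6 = (k - 3)*(k^2 + 3*k + 2) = (k - 3)*(k + 2)*(k + 1)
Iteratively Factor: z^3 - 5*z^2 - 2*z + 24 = (z - 4)*(z^2 - z - 6) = (z - 4)*(z + 2)*(z - 3)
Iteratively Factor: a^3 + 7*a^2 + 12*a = (a + 3)*(a^2 + 4*a) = (a + 3)*(a + 4)*(a)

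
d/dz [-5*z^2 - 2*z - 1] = -10*z - 2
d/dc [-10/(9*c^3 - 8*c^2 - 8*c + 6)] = 10*(27*c^2 - 16*c - 8)/(9*c^3 - 8*c^2 - 8*c + 6)^2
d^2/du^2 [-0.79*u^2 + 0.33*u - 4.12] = -1.58000000000000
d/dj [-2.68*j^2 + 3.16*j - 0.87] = 3.16 - 5.36*j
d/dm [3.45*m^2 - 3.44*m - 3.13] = 6.9*m - 3.44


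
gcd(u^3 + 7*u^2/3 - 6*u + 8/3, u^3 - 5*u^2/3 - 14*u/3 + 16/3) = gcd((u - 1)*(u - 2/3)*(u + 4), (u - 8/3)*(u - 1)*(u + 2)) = u - 1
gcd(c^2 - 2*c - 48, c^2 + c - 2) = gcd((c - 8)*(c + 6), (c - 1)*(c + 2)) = 1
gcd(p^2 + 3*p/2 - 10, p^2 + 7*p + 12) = p + 4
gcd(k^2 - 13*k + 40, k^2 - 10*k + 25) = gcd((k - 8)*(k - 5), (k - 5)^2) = k - 5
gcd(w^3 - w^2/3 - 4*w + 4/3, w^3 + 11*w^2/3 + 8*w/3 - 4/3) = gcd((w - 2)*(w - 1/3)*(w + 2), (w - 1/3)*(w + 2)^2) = w^2 + 5*w/3 - 2/3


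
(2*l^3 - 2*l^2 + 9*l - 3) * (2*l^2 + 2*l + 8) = 4*l^5 + 30*l^3 - 4*l^2 + 66*l - 24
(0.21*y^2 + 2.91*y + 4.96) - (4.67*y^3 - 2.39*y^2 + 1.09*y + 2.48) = -4.67*y^3 + 2.6*y^2 + 1.82*y + 2.48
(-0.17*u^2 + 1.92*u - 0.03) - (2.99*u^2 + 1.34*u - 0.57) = -3.16*u^2 + 0.58*u + 0.54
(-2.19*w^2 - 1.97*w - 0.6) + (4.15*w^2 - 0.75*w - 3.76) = 1.96*w^2 - 2.72*w - 4.36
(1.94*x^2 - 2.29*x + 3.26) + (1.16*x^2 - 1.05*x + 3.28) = 3.1*x^2 - 3.34*x + 6.54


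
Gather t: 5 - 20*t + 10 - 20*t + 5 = 20 - 40*t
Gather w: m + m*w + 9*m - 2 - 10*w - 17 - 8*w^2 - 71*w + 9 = 10*m - 8*w^2 + w*(m - 81) - 10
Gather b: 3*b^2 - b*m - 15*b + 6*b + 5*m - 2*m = 3*b^2 + b*(-m - 9) + 3*m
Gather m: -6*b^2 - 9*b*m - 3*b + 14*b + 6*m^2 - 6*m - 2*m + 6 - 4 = -6*b^2 + 11*b + 6*m^2 + m*(-9*b - 8) + 2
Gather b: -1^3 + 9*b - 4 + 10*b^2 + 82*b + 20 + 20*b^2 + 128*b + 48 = 30*b^2 + 219*b + 63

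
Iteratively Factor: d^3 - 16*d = (d + 4)*(d^2 - 4*d) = d*(d + 4)*(d - 4)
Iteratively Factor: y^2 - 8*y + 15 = (y - 5)*(y - 3)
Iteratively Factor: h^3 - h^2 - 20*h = (h)*(h^2 - h - 20) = h*(h + 4)*(h - 5)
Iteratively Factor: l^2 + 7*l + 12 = (l + 4)*(l + 3)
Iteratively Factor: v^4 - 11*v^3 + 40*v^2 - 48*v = (v)*(v^3 - 11*v^2 + 40*v - 48) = v*(v - 3)*(v^2 - 8*v + 16) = v*(v - 4)*(v - 3)*(v - 4)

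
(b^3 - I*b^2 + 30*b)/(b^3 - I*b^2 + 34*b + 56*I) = b*(b^2 - I*b + 30)/(b^3 - I*b^2 + 34*b + 56*I)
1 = 1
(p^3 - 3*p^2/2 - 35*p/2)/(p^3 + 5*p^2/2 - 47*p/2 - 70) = p/(p + 4)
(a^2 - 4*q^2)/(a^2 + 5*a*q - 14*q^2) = (a + 2*q)/(a + 7*q)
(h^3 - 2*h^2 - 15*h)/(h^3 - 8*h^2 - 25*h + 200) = h*(h + 3)/(h^2 - 3*h - 40)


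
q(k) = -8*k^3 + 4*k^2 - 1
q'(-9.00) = -2016.00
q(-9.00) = 6155.00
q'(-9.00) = -2016.00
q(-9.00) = 6155.00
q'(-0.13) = -1.45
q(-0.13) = -0.91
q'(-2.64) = -188.39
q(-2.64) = 174.08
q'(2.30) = -108.56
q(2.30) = -77.18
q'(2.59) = -140.27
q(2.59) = -113.16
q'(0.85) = -10.54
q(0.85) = -3.02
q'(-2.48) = -167.45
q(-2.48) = 145.63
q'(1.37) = -34.09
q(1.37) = -14.06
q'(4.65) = -481.74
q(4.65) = -718.87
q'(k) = -24*k^2 + 8*k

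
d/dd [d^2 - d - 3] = 2*d - 1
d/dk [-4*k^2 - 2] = -8*k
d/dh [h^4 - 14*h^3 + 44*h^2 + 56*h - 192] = 4*h^3 - 42*h^2 + 88*h + 56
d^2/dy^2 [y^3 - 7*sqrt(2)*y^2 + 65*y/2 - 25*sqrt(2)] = 6*y - 14*sqrt(2)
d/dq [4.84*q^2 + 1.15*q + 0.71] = 9.68*q + 1.15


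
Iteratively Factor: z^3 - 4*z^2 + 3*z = (z)*(z^2 - 4*z + 3) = z*(z - 3)*(z - 1)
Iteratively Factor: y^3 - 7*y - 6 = (y - 3)*(y^2 + 3*y + 2) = (y - 3)*(y + 1)*(y + 2)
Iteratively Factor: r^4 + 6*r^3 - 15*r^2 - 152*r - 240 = (r - 5)*(r^3 + 11*r^2 + 40*r + 48) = (r - 5)*(r + 4)*(r^2 + 7*r + 12) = (r - 5)*(r + 3)*(r + 4)*(r + 4)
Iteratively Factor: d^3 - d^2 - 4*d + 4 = (d + 2)*(d^2 - 3*d + 2) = (d - 2)*(d + 2)*(d - 1)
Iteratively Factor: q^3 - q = (q + 1)*(q^2 - q) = q*(q + 1)*(q - 1)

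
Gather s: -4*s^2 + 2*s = -4*s^2 + 2*s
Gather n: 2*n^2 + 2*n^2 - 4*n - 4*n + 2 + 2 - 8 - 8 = 4*n^2 - 8*n - 12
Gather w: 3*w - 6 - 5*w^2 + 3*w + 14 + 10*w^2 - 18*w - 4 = 5*w^2 - 12*w + 4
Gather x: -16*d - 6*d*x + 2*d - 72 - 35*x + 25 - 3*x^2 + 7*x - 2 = -14*d - 3*x^2 + x*(-6*d - 28) - 49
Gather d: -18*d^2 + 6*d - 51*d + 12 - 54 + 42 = -18*d^2 - 45*d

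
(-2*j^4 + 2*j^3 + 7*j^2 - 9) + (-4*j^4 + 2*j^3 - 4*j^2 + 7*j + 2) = -6*j^4 + 4*j^3 + 3*j^2 + 7*j - 7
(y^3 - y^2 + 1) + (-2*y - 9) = y^3 - y^2 - 2*y - 8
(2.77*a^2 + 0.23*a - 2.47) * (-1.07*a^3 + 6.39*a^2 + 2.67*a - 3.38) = -2.9639*a^5 + 17.4542*a^4 + 11.5085*a^3 - 24.5318*a^2 - 7.3723*a + 8.3486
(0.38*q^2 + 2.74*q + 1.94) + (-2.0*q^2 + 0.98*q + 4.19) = -1.62*q^2 + 3.72*q + 6.13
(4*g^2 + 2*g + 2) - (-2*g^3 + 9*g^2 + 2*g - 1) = 2*g^3 - 5*g^2 + 3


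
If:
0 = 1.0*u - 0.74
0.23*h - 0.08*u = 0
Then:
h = 0.26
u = 0.74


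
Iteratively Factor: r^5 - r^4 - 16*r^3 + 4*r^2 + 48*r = (r)*(r^4 - r^3 - 16*r^2 + 4*r + 48) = r*(r - 4)*(r^3 + 3*r^2 - 4*r - 12) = r*(r - 4)*(r - 2)*(r^2 + 5*r + 6) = r*(r - 4)*(r - 2)*(r + 3)*(r + 2)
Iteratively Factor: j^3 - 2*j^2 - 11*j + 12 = (j - 1)*(j^2 - j - 12) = (j - 4)*(j - 1)*(j + 3)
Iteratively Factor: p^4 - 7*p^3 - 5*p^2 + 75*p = (p - 5)*(p^3 - 2*p^2 - 15*p) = p*(p - 5)*(p^2 - 2*p - 15) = p*(p - 5)^2*(p + 3)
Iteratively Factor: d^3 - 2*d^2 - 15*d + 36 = (d - 3)*(d^2 + d - 12) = (d - 3)^2*(d + 4)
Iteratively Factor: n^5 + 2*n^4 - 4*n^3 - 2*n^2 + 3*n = (n + 1)*(n^4 + n^3 - 5*n^2 + 3*n) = (n + 1)*(n + 3)*(n^3 - 2*n^2 + n) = n*(n + 1)*(n + 3)*(n^2 - 2*n + 1) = n*(n - 1)*(n + 1)*(n + 3)*(n - 1)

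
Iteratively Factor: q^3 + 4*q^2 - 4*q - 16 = (q + 4)*(q^2 - 4) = (q - 2)*(q + 4)*(q + 2)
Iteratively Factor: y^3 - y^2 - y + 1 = (y - 1)*(y^2 - 1) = (y - 1)*(y + 1)*(y - 1)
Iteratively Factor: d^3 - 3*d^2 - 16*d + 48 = (d + 4)*(d^2 - 7*d + 12) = (d - 4)*(d + 4)*(d - 3)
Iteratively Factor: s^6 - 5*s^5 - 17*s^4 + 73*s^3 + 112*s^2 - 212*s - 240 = (s + 3)*(s^5 - 8*s^4 + 7*s^3 + 52*s^2 - 44*s - 80) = (s - 5)*(s + 3)*(s^4 - 3*s^3 - 8*s^2 + 12*s + 16) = (s - 5)*(s + 2)*(s + 3)*(s^3 - 5*s^2 + 2*s + 8) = (s - 5)*(s - 4)*(s + 2)*(s + 3)*(s^2 - s - 2) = (s - 5)*(s - 4)*(s - 2)*(s + 2)*(s + 3)*(s + 1)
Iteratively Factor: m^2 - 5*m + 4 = (m - 1)*(m - 4)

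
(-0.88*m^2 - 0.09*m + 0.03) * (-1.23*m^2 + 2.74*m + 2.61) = 1.0824*m^4 - 2.3005*m^3 - 2.5803*m^2 - 0.1527*m + 0.0783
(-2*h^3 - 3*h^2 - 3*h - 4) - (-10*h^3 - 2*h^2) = 8*h^3 - h^2 - 3*h - 4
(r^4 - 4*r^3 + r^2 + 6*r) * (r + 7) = r^5 + 3*r^4 - 27*r^3 + 13*r^2 + 42*r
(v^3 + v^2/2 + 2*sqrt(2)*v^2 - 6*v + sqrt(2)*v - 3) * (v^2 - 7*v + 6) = v^5 - 13*v^4/2 + 2*sqrt(2)*v^4 - 13*sqrt(2)*v^3 - 7*v^3/2 + 5*sqrt(2)*v^2 + 42*v^2 - 15*v + 6*sqrt(2)*v - 18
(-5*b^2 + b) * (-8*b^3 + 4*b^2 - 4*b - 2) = 40*b^5 - 28*b^4 + 24*b^3 + 6*b^2 - 2*b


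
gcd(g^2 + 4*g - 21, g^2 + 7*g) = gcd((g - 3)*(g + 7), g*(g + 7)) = g + 7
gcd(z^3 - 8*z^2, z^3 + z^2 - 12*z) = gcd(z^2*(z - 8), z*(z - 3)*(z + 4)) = z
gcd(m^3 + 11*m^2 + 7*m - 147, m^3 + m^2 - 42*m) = m + 7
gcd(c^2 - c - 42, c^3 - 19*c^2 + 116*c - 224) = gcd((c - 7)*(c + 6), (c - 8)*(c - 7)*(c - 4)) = c - 7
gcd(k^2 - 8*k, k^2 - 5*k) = k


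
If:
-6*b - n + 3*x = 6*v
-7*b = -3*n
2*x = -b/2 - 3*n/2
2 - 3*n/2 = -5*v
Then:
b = 18/139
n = 42/139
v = -43/139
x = -36/139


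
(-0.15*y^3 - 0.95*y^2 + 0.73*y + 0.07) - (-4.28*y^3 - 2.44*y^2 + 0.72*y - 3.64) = 4.13*y^3 + 1.49*y^2 + 0.01*y + 3.71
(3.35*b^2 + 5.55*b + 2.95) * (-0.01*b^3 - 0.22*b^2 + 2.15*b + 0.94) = -0.0335*b^5 - 0.7925*b^4 + 5.952*b^3 + 14.4325*b^2 + 11.5595*b + 2.773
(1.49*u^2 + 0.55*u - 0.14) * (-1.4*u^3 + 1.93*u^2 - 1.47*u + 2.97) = -2.086*u^5 + 2.1057*u^4 - 0.9328*u^3 + 3.3466*u^2 + 1.8393*u - 0.4158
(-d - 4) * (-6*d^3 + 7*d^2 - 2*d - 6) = 6*d^4 + 17*d^3 - 26*d^2 + 14*d + 24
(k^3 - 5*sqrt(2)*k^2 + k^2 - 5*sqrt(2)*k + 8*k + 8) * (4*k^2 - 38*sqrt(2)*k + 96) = 4*k^5 - 58*sqrt(2)*k^4 + 4*k^4 - 58*sqrt(2)*k^3 + 508*k^3 - 784*sqrt(2)*k^2 + 508*k^2 - 784*sqrt(2)*k + 768*k + 768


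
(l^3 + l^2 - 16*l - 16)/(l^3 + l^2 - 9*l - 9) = (l^2 - 16)/(l^2 - 9)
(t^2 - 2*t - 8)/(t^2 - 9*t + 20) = (t + 2)/(t - 5)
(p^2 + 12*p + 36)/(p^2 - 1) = (p^2 + 12*p + 36)/(p^2 - 1)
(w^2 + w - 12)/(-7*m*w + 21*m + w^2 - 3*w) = (w + 4)/(-7*m + w)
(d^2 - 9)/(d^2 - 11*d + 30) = (d^2 - 9)/(d^2 - 11*d + 30)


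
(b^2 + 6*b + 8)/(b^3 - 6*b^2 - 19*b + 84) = (b + 2)/(b^2 - 10*b + 21)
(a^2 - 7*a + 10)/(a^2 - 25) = (a - 2)/(a + 5)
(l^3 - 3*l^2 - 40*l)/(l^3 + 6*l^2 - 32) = l*(l^2 - 3*l - 40)/(l^3 + 6*l^2 - 32)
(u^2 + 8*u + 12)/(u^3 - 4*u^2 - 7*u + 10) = (u + 6)/(u^2 - 6*u + 5)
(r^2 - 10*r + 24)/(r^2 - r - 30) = (r - 4)/(r + 5)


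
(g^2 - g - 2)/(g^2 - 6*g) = (g^2 - g - 2)/(g*(g - 6))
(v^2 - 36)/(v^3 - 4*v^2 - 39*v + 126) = (v - 6)/(v^2 - 10*v + 21)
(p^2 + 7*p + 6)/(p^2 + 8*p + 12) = (p + 1)/(p + 2)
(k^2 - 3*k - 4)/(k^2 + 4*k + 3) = (k - 4)/(k + 3)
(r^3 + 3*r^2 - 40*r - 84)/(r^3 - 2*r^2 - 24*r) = (r^2 + 9*r + 14)/(r*(r + 4))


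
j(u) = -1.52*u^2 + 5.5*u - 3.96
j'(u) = 5.5 - 3.04*u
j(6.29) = -29.50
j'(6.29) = -13.62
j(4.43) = -9.42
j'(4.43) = -7.97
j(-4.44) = -58.34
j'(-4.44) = 19.00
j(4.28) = -8.26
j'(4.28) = -7.51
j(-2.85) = -31.98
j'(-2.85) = 14.16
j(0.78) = -0.59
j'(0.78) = 3.13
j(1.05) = 0.14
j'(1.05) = 2.31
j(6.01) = -25.81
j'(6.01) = -12.77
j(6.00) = -25.68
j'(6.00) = -12.74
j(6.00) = -25.68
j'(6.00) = -12.74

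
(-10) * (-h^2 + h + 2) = 10*h^2 - 10*h - 20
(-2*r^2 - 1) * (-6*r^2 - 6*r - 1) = 12*r^4 + 12*r^3 + 8*r^2 + 6*r + 1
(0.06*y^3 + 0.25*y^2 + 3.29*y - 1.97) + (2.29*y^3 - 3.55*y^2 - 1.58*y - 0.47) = 2.35*y^3 - 3.3*y^2 + 1.71*y - 2.44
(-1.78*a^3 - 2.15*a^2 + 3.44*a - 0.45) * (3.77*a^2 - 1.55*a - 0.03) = -6.7106*a^5 - 5.3465*a^4 + 16.3547*a^3 - 6.964*a^2 + 0.5943*a + 0.0135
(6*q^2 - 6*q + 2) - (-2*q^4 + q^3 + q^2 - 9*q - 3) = 2*q^4 - q^3 + 5*q^2 + 3*q + 5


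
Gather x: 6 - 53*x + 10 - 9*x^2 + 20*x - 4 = -9*x^2 - 33*x + 12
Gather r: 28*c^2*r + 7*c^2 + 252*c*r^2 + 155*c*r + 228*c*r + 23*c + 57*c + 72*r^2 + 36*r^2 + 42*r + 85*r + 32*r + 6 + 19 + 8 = 7*c^2 + 80*c + r^2*(252*c + 108) + r*(28*c^2 + 383*c + 159) + 33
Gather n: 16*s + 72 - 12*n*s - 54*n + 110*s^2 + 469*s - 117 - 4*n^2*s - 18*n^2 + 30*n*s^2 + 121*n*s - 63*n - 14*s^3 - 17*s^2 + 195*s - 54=n^2*(-4*s - 18) + n*(30*s^2 + 109*s - 117) - 14*s^3 + 93*s^2 + 680*s - 99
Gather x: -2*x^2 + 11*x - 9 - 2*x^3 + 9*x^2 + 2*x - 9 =-2*x^3 + 7*x^2 + 13*x - 18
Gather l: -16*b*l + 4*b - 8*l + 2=4*b + l*(-16*b - 8) + 2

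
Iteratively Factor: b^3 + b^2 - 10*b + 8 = (b - 1)*(b^2 + 2*b - 8) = (b - 1)*(b + 4)*(b - 2)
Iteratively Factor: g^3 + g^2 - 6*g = (g)*(g^2 + g - 6) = g*(g - 2)*(g + 3)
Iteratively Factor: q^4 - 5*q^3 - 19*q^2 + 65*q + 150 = (q + 2)*(q^3 - 7*q^2 - 5*q + 75) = (q - 5)*(q + 2)*(q^2 - 2*q - 15) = (q - 5)*(q + 2)*(q + 3)*(q - 5)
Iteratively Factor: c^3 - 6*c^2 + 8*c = (c - 4)*(c^2 - 2*c) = (c - 4)*(c - 2)*(c)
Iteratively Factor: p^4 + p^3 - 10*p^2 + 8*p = (p)*(p^3 + p^2 - 10*p + 8) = p*(p - 2)*(p^2 + 3*p - 4) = p*(p - 2)*(p + 4)*(p - 1)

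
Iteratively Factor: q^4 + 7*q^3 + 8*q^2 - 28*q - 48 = (q + 3)*(q^3 + 4*q^2 - 4*q - 16) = (q - 2)*(q + 3)*(q^2 + 6*q + 8) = (q - 2)*(q + 3)*(q + 4)*(q + 2)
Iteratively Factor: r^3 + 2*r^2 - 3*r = (r - 1)*(r^2 + 3*r) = (r - 1)*(r + 3)*(r)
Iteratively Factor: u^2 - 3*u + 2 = (u - 1)*(u - 2)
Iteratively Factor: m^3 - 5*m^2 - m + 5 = (m - 1)*(m^2 - 4*m - 5) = (m - 1)*(m + 1)*(m - 5)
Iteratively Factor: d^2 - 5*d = (d)*(d - 5)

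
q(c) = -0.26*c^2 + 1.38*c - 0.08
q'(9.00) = -3.30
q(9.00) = -8.72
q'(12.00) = -4.86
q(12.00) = -20.96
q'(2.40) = 0.13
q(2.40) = 1.73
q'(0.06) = 1.35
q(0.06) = 0.00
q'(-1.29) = 2.05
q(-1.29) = -2.29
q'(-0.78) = 1.79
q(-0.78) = -1.31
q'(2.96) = -0.16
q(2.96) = 1.73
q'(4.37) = -0.89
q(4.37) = 0.99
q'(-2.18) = 2.51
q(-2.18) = -4.32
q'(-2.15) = 2.50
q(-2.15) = -4.25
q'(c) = 1.38 - 0.52*c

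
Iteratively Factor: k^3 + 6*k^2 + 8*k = (k + 2)*(k^2 + 4*k) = k*(k + 2)*(k + 4)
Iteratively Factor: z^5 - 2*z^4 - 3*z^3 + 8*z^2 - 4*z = (z)*(z^4 - 2*z^3 - 3*z^2 + 8*z - 4) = z*(z - 2)*(z^3 - 3*z + 2) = z*(z - 2)*(z - 1)*(z^2 + z - 2) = z*(z - 2)*(z - 1)^2*(z + 2)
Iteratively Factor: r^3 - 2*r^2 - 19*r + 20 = (r + 4)*(r^2 - 6*r + 5) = (r - 1)*(r + 4)*(r - 5)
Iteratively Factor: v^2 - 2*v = (v - 2)*(v)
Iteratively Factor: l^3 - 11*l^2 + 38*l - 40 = (l - 5)*(l^2 - 6*l + 8) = (l - 5)*(l - 4)*(l - 2)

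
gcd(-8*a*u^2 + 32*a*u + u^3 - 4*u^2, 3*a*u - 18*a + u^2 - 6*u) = 1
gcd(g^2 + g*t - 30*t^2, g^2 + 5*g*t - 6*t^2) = g + 6*t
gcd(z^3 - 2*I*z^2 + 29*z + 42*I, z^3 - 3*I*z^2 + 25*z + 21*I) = z^2 - 4*I*z + 21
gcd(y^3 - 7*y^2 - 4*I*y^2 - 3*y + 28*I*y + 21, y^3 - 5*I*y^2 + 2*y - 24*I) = y - 3*I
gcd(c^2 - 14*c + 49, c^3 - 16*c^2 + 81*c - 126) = c - 7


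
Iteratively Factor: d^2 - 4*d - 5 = (d - 5)*(d + 1)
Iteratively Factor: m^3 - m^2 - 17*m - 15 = (m + 3)*(m^2 - 4*m - 5) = (m + 1)*(m + 3)*(m - 5)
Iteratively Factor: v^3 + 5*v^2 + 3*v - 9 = (v - 1)*(v^2 + 6*v + 9) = (v - 1)*(v + 3)*(v + 3)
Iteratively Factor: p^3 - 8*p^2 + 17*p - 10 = (p - 1)*(p^2 - 7*p + 10) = (p - 2)*(p - 1)*(p - 5)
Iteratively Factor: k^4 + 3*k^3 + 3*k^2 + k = (k + 1)*(k^3 + 2*k^2 + k) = (k + 1)^2*(k^2 + k) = k*(k + 1)^2*(k + 1)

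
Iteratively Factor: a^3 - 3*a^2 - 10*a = (a - 5)*(a^2 + 2*a) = a*(a - 5)*(a + 2)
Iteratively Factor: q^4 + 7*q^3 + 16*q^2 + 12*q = (q + 3)*(q^3 + 4*q^2 + 4*q) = (q + 2)*(q + 3)*(q^2 + 2*q) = q*(q + 2)*(q + 3)*(q + 2)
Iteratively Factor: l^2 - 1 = (l - 1)*(l + 1)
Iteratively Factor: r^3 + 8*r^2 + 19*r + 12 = (r + 1)*(r^2 + 7*r + 12) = (r + 1)*(r + 4)*(r + 3)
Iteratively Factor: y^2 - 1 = (y + 1)*(y - 1)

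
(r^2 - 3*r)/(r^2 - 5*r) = (r - 3)/(r - 5)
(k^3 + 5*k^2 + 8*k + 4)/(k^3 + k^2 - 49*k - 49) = (k^2 + 4*k + 4)/(k^2 - 49)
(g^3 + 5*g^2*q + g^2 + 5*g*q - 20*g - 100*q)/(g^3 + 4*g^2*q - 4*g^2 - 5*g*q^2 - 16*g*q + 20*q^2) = (-g - 5)/(-g + q)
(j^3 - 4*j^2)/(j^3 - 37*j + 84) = j^2/(j^2 + 4*j - 21)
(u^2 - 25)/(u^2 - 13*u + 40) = (u + 5)/(u - 8)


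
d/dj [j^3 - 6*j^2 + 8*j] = 3*j^2 - 12*j + 8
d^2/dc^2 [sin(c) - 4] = -sin(c)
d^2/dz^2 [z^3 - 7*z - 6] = 6*z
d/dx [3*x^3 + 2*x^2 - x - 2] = 9*x^2 + 4*x - 1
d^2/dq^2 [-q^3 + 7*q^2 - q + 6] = 14 - 6*q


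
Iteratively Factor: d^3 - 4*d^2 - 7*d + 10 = (d - 1)*(d^2 - 3*d - 10) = (d - 5)*(d - 1)*(d + 2)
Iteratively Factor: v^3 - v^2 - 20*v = (v + 4)*(v^2 - 5*v) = (v - 5)*(v + 4)*(v)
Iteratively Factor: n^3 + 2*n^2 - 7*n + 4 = (n - 1)*(n^2 + 3*n - 4) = (n - 1)*(n + 4)*(n - 1)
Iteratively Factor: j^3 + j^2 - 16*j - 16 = (j + 1)*(j^2 - 16) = (j - 4)*(j + 1)*(j + 4)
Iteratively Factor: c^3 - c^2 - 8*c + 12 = (c - 2)*(c^2 + c - 6) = (c - 2)*(c + 3)*(c - 2)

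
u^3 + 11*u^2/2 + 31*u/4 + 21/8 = (u + 1/2)*(u + 3/2)*(u + 7/2)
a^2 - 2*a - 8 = (a - 4)*(a + 2)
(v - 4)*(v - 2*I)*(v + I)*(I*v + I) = I*v^4 + v^3 - 3*I*v^3 - 3*v^2 - 2*I*v^2 - 4*v - 6*I*v - 8*I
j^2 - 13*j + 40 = (j - 8)*(j - 5)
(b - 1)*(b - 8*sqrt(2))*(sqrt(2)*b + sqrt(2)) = sqrt(2)*b^3 - 16*b^2 - sqrt(2)*b + 16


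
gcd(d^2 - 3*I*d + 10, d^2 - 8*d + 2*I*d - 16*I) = d + 2*I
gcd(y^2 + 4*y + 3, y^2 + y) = y + 1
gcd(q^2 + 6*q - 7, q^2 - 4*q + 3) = q - 1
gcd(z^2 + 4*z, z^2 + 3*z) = z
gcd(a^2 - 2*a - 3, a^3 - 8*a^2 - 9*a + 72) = a - 3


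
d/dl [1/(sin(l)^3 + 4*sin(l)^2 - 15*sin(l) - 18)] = (-3*sin(l)^2 - 8*sin(l) + 15)*cos(l)/(sin(l)^3 + 4*sin(l)^2 - 15*sin(l) - 18)^2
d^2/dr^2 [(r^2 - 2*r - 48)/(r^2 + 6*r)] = -16/r^3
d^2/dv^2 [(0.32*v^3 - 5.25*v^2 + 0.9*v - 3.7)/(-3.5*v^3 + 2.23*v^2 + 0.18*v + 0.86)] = (123.6298*v^6 - 67.3596*v^5 + 594.3336*v^4 - 253.914264*v^3 + 3.19646400000003*v^2 + 84.669168*v - 5.90752)/(42.875*v^9 - 81.9525*v^8 + 45.60045*v^7 - 34.265167*v^6 + 37.928634*v^5 - 9.796038*v^4 + 5.688744*v^3 - 5.031516*v^2 - 0.399384*v - 0.636056)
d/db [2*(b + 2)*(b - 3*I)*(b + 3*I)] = 6*b^2 + 8*b + 18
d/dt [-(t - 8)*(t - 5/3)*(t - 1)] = -3*t^2 + 64*t/3 - 23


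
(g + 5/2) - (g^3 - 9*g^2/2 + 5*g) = -g^3 + 9*g^2/2 - 4*g + 5/2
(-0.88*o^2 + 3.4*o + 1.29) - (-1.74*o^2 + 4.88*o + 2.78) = 0.86*o^2 - 1.48*o - 1.49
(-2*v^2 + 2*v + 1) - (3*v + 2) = -2*v^2 - v - 1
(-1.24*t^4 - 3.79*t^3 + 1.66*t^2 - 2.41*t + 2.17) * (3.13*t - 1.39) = -3.8812*t^5 - 10.1391*t^4 + 10.4639*t^3 - 9.8507*t^2 + 10.142*t - 3.0163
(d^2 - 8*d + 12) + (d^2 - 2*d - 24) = 2*d^2 - 10*d - 12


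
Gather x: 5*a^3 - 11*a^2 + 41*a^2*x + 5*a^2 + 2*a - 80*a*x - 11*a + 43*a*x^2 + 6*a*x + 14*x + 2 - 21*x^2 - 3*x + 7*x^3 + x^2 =5*a^3 - 6*a^2 - 9*a + 7*x^3 + x^2*(43*a - 20) + x*(41*a^2 - 74*a + 11) + 2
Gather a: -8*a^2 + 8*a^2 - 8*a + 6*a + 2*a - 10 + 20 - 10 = 0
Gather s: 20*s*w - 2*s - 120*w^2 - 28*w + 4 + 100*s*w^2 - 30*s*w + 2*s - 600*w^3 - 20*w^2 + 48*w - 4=s*(100*w^2 - 10*w) - 600*w^3 - 140*w^2 + 20*w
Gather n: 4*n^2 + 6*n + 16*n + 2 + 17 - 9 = 4*n^2 + 22*n + 10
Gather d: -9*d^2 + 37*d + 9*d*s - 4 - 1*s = -9*d^2 + d*(9*s + 37) - s - 4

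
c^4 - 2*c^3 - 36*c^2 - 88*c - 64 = (c - 8)*(c + 2)^3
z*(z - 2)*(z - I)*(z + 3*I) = z^4 - 2*z^3 + 2*I*z^3 + 3*z^2 - 4*I*z^2 - 6*z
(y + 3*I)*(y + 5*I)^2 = y^3 + 13*I*y^2 - 55*y - 75*I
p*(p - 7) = p^2 - 7*p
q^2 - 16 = (q - 4)*(q + 4)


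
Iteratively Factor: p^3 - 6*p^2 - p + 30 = (p - 3)*(p^2 - 3*p - 10) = (p - 5)*(p - 3)*(p + 2)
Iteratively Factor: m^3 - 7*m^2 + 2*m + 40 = (m + 2)*(m^2 - 9*m + 20) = (m - 5)*(m + 2)*(m - 4)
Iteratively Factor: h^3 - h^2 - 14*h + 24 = (h + 4)*(h^2 - 5*h + 6) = (h - 3)*(h + 4)*(h - 2)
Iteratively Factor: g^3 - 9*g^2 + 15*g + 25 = (g - 5)*(g^2 - 4*g - 5) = (g - 5)^2*(g + 1)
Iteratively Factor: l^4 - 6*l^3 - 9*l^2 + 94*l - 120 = (l - 2)*(l^3 - 4*l^2 - 17*l + 60) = (l - 3)*(l - 2)*(l^2 - l - 20) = (l - 3)*(l - 2)*(l + 4)*(l - 5)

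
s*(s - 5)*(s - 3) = s^3 - 8*s^2 + 15*s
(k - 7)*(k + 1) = k^2 - 6*k - 7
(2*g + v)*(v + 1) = 2*g*v + 2*g + v^2 + v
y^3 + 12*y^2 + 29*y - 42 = (y - 1)*(y + 6)*(y + 7)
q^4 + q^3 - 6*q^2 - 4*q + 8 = (q - 2)*(q - 1)*(q + 2)^2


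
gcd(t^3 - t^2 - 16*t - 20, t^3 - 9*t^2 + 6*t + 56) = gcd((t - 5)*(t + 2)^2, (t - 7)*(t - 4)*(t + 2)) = t + 2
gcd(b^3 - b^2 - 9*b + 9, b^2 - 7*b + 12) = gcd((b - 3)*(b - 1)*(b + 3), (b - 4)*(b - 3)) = b - 3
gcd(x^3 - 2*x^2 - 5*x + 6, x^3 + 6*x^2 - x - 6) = x - 1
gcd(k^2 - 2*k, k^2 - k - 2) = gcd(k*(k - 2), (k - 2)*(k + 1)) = k - 2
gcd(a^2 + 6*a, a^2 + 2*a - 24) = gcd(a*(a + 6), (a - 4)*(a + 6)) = a + 6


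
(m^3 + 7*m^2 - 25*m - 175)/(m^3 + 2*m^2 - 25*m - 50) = (m + 7)/(m + 2)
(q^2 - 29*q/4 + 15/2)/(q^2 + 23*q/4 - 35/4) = (q - 6)/(q + 7)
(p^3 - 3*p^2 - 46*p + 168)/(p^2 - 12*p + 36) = (p^2 + 3*p - 28)/(p - 6)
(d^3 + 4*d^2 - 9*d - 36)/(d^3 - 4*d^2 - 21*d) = (d^2 + d - 12)/(d*(d - 7))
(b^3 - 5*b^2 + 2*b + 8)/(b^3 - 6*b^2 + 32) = (b^2 - b - 2)/(b^2 - 2*b - 8)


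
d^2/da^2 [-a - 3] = 0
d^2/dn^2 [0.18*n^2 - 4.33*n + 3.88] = 0.360000000000000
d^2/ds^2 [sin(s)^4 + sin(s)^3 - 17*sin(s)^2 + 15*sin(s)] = -16*sin(s)^4 - 9*sin(s)^3 + 80*sin(s)^2 - 9*sin(s) - 34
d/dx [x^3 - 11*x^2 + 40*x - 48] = 3*x^2 - 22*x + 40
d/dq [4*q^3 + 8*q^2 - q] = 12*q^2 + 16*q - 1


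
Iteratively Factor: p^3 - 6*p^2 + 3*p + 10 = (p - 2)*(p^2 - 4*p - 5) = (p - 2)*(p + 1)*(p - 5)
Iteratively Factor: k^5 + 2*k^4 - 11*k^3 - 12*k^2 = (k)*(k^4 + 2*k^3 - 11*k^2 - 12*k) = k*(k + 4)*(k^3 - 2*k^2 - 3*k) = k^2*(k + 4)*(k^2 - 2*k - 3) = k^2*(k - 3)*(k + 4)*(k + 1)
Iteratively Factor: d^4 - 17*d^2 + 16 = (d + 4)*(d^3 - 4*d^2 - d + 4) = (d - 4)*(d + 4)*(d^2 - 1) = (d - 4)*(d + 1)*(d + 4)*(d - 1)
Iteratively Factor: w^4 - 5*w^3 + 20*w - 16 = (w - 1)*(w^3 - 4*w^2 - 4*w + 16) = (w - 2)*(w - 1)*(w^2 - 2*w - 8) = (w - 4)*(w - 2)*(w - 1)*(w + 2)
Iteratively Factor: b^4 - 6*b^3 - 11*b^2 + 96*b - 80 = (b - 5)*(b^3 - b^2 - 16*b + 16) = (b - 5)*(b + 4)*(b^2 - 5*b + 4) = (b - 5)*(b - 4)*(b + 4)*(b - 1)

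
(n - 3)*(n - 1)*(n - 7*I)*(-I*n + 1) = -I*n^4 - 6*n^3 + 4*I*n^3 + 24*n^2 - 10*I*n^2 - 18*n + 28*I*n - 21*I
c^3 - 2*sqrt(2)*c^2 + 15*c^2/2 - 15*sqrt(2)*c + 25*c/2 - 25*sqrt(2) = (c + 5/2)*(c + 5)*(c - 2*sqrt(2))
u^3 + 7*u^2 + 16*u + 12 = (u + 2)^2*(u + 3)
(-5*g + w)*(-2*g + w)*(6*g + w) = 60*g^3 - 32*g^2*w - g*w^2 + w^3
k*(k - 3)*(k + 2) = k^3 - k^2 - 6*k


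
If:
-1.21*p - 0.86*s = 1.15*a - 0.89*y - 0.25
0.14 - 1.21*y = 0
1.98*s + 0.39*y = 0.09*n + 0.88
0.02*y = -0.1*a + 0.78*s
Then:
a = 7.8*s - 0.0231404958677686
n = 22.0*s - 9.27640036730946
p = 0.313708080049177 - 8.12396694214876*s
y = 0.12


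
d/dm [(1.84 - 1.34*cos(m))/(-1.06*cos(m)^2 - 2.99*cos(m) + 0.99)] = (1.4204*cos(m)^2 - 3.9008*cos(m) - 4.175)*sin(m)/(1.1236*cos(m)^4 + 6.3388*cos(m)^3 + 6.8413*cos(m)^2 - 5.9202*cos(m) + 0.9801)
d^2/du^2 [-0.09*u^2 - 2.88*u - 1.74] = -0.180000000000000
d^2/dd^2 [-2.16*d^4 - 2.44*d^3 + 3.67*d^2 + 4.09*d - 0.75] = -25.92*d^2 - 14.64*d + 7.34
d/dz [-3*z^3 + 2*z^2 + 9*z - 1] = -9*z^2 + 4*z + 9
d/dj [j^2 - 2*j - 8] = 2*j - 2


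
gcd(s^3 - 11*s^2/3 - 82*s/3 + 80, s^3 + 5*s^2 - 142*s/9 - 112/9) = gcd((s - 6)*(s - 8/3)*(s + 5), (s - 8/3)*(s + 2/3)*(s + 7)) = s - 8/3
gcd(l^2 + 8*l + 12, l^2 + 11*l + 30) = l + 6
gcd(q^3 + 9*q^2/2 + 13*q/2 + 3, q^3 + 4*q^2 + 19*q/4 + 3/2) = q^2 + 7*q/2 + 3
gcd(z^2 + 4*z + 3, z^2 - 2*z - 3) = z + 1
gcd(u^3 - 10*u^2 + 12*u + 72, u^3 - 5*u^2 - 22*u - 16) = u + 2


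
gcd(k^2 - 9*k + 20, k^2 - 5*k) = k - 5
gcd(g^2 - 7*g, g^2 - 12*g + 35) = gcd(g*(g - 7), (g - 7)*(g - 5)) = g - 7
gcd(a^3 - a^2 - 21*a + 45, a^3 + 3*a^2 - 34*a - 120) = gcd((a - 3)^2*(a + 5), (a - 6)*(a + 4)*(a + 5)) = a + 5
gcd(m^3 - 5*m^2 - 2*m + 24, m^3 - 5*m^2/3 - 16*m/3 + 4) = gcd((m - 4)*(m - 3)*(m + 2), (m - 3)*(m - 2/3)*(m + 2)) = m^2 - m - 6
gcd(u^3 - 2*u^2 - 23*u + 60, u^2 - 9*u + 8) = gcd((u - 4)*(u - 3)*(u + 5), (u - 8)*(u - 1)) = 1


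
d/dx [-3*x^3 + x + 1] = 1 - 9*x^2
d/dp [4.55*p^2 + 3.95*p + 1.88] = 9.1*p + 3.95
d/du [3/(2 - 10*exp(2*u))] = 15*exp(2*u)/(5*exp(2*u) - 1)^2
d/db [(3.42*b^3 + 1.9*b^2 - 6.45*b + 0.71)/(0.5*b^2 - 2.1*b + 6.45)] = (1.71*b^4 - 14.364*b^3 + 65.412*b^2 + 23.8*b - 40.1115)/(0.25*b^4 - 2.1*b^3 + 10.86*b^2 - 27.09*b + 41.6025)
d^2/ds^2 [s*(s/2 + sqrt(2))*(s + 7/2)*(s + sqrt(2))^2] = 10*s^3 + 21*s^2 + 24*sqrt(2)*s^2 + 30*s + 42*sqrt(2)*s + 4*sqrt(2) + 35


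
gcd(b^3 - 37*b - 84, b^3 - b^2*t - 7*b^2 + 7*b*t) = b - 7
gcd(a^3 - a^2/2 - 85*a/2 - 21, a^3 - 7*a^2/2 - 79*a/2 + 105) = a^2 - a - 42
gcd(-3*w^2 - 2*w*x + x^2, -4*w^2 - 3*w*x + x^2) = w + x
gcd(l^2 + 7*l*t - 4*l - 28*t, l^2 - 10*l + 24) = l - 4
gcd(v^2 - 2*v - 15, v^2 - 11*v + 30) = v - 5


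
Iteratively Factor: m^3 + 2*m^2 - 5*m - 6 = (m - 2)*(m^2 + 4*m + 3) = (m - 2)*(m + 3)*(m + 1)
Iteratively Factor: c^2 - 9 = (c + 3)*(c - 3)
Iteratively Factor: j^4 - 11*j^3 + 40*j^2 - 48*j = (j - 3)*(j^3 - 8*j^2 + 16*j) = (j - 4)*(j - 3)*(j^2 - 4*j) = (j - 4)^2*(j - 3)*(j)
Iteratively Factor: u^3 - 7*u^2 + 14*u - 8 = (u - 4)*(u^2 - 3*u + 2) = (u - 4)*(u - 2)*(u - 1)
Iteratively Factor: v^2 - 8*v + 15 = (v - 3)*(v - 5)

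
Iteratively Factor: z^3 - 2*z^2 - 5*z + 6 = (z - 3)*(z^2 + z - 2) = (z - 3)*(z + 2)*(z - 1)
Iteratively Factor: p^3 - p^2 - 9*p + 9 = (p + 3)*(p^2 - 4*p + 3) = (p - 3)*(p + 3)*(p - 1)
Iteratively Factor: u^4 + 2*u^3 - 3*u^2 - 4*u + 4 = (u - 1)*(u^3 + 3*u^2 - 4) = (u - 1)*(u + 2)*(u^2 + u - 2) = (u - 1)*(u + 2)^2*(u - 1)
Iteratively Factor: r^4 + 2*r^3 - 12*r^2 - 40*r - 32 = (r - 4)*(r^3 + 6*r^2 + 12*r + 8) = (r - 4)*(r + 2)*(r^2 + 4*r + 4) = (r - 4)*(r + 2)^2*(r + 2)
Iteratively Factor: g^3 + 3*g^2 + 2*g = (g)*(g^2 + 3*g + 2) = g*(g + 1)*(g + 2)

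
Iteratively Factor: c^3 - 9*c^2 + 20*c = (c - 4)*(c^2 - 5*c) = c*(c - 4)*(c - 5)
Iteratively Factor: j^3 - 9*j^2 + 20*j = (j)*(j^2 - 9*j + 20) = j*(j - 4)*(j - 5)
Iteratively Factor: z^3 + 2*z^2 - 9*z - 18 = (z - 3)*(z^2 + 5*z + 6) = (z - 3)*(z + 3)*(z + 2)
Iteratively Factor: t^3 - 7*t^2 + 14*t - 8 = (t - 4)*(t^2 - 3*t + 2) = (t - 4)*(t - 1)*(t - 2)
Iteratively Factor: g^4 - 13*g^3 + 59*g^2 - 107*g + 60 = (g - 4)*(g^3 - 9*g^2 + 23*g - 15) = (g - 4)*(g - 3)*(g^2 - 6*g + 5) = (g - 5)*(g - 4)*(g - 3)*(g - 1)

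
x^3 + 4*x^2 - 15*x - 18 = (x - 3)*(x + 1)*(x + 6)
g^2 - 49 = (g - 7)*(g + 7)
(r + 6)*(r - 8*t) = r^2 - 8*r*t + 6*r - 48*t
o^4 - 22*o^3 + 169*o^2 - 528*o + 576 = (o - 8)^2*(o - 3)^2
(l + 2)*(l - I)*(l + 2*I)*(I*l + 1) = I*l^4 + 2*I*l^3 + 3*I*l^2 + 2*l + 6*I*l + 4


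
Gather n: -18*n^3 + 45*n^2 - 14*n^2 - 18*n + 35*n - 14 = -18*n^3 + 31*n^2 + 17*n - 14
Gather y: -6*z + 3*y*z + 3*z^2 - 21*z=3*y*z + 3*z^2 - 27*z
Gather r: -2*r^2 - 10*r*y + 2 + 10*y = -2*r^2 - 10*r*y + 10*y + 2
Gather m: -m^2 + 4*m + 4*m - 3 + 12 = -m^2 + 8*m + 9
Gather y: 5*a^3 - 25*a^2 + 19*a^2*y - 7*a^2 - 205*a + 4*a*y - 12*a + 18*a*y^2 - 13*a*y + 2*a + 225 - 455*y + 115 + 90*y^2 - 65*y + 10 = 5*a^3 - 32*a^2 - 215*a + y^2*(18*a + 90) + y*(19*a^2 - 9*a - 520) + 350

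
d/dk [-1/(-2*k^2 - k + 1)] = (-4*k - 1)/(2*k^2 + k - 1)^2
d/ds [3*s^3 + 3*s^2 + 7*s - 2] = 9*s^2 + 6*s + 7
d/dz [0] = 0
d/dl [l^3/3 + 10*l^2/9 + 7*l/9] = l^2 + 20*l/9 + 7/9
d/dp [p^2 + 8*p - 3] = 2*p + 8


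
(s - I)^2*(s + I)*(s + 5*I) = s^4 + 4*I*s^3 + 6*s^2 + 4*I*s + 5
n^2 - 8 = (n - 2*sqrt(2))*(n + 2*sqrt(2))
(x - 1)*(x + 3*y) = x^2 + 3*x*y - x - 3*y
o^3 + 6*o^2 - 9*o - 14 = (o - 2)*(o + 1)*(o + 7)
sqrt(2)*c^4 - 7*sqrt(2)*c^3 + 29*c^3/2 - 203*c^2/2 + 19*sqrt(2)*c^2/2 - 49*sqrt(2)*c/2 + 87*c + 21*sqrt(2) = (c - 6)*(c - 1)*(c + 7*sqrt(2))*(sqrt(2)*c + 1/2)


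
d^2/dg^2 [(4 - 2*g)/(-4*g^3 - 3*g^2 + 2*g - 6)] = 4*(4*(g - 2)*(6*g^2 + 3*g - 1)^2 + (-12*g^2 - 6*g - 3*(g - 2)*(4*g + 1) + 2)*(4*g^3 + 3*g^2 - 2*g + 6))/(4*g^3 + 3*g^2 - 2*g + 6)^3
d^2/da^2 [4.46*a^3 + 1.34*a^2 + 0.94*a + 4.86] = 26.76*a + 2.68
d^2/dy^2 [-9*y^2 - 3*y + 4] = -18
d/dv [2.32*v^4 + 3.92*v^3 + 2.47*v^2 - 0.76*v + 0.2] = 9.28*v^3 + 11.76*v^2 + 4.94*v - 0.76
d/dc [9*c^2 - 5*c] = 18*c - 5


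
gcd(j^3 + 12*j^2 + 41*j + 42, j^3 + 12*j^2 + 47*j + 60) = j + 3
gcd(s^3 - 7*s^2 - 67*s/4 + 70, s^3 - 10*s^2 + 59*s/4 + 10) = s^2 - 21*s/2 + 20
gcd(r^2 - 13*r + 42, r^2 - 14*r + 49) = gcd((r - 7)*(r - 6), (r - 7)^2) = r - 7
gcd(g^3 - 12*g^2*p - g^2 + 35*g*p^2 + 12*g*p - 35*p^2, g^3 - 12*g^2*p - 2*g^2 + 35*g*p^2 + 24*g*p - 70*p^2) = g^2 - 12*g*p + 35*p^2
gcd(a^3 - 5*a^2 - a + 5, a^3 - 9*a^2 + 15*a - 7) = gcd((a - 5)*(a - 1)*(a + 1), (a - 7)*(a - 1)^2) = a - 1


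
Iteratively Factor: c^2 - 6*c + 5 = (c - 1)*(c - 5)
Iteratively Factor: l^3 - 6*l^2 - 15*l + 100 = (l - 5)*(l^2 - l - 20) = (l - 5)*(l + 4)*(l - 5)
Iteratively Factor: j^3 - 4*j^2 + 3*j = (j - 1)*(j^2 - 3*j) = j*(j - 1)*(j - 3)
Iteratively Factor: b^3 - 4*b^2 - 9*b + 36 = (b + 3)*(b^2 - 7*b + 12) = (b - 4)*(b + 3)*(b - 3)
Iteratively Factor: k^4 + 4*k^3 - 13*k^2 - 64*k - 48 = (k + 4)*(k^3 - 13*k - 12) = (k + 3)*(k + 4)*(k^2 - 3*k - 4) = (k - 4)*(k + 3)*(k + 4)*(k + 1)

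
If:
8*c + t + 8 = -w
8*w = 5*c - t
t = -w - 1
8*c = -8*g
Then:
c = -7/8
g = 7/8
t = -29/56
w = -27/56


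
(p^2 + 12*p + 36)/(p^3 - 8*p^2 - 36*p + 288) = (p + 6)/(p^2 - 14*p + 48)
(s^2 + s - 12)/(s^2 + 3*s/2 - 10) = 2*(s - 3)/(2*s - 5)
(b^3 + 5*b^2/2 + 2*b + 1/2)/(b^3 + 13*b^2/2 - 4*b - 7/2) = (b^2 + 2*b + 1)/(b^2 + 6*b - 7)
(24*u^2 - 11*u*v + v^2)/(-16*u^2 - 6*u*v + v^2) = (-3*u + v)/(2*u + v)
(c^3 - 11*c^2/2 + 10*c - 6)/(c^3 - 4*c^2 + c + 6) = (c^2 - 7*c/2 + 3)/(c^2 - 2*c - 3)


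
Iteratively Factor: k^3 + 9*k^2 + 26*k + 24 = (k + 3)*(k^2 + 6*k + 8) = (k + 3)*(k + 4)*(k + 2)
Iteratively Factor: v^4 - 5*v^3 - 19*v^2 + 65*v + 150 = (v + 3)*(v^3 - 8*v^2 + 5*v + 50) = (v - 5)*(v + 3)*(v^2 - 3*v - 10) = (v - 5)*(v + 2)*(v + 3)*(v - 5)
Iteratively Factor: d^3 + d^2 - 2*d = (d - 1)*(d^2 + 2*d) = d*(d - 1)*(d + 2)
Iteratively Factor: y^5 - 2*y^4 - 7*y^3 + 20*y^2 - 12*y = (y)*(y^4 - 2*y^3 - 7*y^2 + 20*y - 12) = y*(y - 2)*(y^3 - 7*y + 6) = y*(y - 2)*(y - 1)*(y^2 + y - 6) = y*(y - 2)^2*(y - 1)*(y + 3)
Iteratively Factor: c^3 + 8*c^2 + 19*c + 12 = (c + 3)*(c^2 + 5*c + 4) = (c + 1)*(c + 3)*(c + 4)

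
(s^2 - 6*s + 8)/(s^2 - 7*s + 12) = (s - 2)/(s - 3)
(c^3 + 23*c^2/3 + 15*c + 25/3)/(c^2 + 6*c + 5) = c + 5/3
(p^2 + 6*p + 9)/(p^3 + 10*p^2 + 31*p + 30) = (p + 3)/(p^2 + 7*p + 10)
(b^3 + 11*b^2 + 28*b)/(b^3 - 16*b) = (b + 7)/(b - 4)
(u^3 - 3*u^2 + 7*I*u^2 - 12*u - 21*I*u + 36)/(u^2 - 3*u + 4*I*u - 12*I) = u + 3*I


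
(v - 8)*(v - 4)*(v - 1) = v^3 - 13*v^2 + 44*v - 32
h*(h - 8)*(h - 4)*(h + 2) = h^4 - 10*h^3 + 8*h^2 + 64*h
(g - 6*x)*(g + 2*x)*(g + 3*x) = g^3 - g^2*x - 24*g*x^2 - 36*x^3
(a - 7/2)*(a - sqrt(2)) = a^2 - 7*a/2 - sqrt(2)*a + 7*sqrt(2)/2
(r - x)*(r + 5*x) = r^2 + 4*r*x - 5*x^2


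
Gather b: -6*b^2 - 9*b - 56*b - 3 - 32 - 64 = -6*b^2 - 65*b - 99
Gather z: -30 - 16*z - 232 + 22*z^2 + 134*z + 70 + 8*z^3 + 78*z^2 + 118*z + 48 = 8*z^3 + 100*z^2 + 236*z - 144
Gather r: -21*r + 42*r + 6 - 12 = 21*r - 6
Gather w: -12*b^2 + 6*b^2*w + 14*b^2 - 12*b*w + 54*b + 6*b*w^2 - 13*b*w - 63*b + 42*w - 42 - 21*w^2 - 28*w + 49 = 2*b^2 - 9*b + w^2*(6*b - 21) + w*(6*b^2 - 25*b + 14) + 7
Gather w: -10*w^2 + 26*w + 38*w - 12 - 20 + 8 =-10*w^2 + 64*w - 24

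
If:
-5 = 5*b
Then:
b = -1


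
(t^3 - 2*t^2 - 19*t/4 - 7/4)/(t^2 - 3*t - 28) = (-4*t^3 + 8*t^2 + 19*t + 7)/(4*(-t^2 + 3*t + 28))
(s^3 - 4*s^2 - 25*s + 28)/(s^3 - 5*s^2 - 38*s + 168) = (s^2 + 3*s - 4)/(s^2 + 2*s - 24)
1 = 1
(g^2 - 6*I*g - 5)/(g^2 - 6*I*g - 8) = (-g^2 + 6*I*g + 5)/(-g^2 + 6*I*g + 8)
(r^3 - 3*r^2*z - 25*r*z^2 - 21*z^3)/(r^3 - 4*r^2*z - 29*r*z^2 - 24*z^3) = (-r + 7*z)/(-r + 8*z)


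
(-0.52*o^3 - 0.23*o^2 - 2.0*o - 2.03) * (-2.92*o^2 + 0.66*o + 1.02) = 1.5184*o^5 + 0.3284*o^4 + 5.1578*o^3 + 4.373*o^2 - 3.3798*o - 2.0706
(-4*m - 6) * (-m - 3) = 4*m^2 + 18*m + 18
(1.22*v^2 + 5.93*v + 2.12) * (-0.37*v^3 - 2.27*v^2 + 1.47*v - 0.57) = -0.4514*v^5 - 4.9635*v^4 - 12.4521*v^3 + 3.2093*v^2 - 0.2637*v - 1.2084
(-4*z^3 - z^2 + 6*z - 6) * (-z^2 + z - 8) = 4*z^5 - 3*z^4 + 25*z^3 + 20*z^2 - 54*z + 48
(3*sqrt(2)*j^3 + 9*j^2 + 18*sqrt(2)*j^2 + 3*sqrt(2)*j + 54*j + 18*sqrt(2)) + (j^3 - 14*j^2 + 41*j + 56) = j^3 + 3*sqrt(2)*j^3 - 5*j^2 + 18*sqrt(2)*j^2 + 3*sqrt(2)*j + 95*j + 18*sqrt(2) + 56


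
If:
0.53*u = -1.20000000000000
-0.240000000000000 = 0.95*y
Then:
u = -2.26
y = -0.25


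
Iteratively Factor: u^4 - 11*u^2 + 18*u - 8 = (u - 2)*(u^3 + 2*u^2 - 7*u + 4) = (u - 2)*(u + 4)*(u^2 - 2*u + 1) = (u - 2)*(u - 1)*(u + 4)*(u - 1)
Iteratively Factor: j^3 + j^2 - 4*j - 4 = (j + 1)*(j^2 - 4) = (j - 2)*(j + 1)*(j + 2)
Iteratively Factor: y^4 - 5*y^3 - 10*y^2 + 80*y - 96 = (y - 3)*(y^3 - 2*y^2 - 16*y + 32) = (y - 4)*(y - 3)*(y^2 + 2*y - 8) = (y - 4)*(y - 3)*(y - 2)*(y + 4)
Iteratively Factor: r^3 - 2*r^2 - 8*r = (r + 2)*(r^2 - 4*r) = r*(r + 2)*(r - 4)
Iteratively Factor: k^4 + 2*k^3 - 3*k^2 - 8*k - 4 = (k + 2)*(k^3 - 3*k - 2) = (k + 1)*(k + 2)*(k^2 - k - 2) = (k + 1)^2*(k + 2)*(k - 2)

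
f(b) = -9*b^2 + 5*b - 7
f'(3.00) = -49.00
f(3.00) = -73.00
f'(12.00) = -211.00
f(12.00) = -1243.00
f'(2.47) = -39.46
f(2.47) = -49.56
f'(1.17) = -16.06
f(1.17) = -13.47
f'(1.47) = -21.46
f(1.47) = -19.10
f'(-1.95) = 40.10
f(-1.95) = -50.97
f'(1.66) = -24.88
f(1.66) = -23.50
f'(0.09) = 3.38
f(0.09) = -6.62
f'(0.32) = -0.76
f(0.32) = -6.32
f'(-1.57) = 33.26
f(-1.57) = -37.03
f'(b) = 5 - 18*b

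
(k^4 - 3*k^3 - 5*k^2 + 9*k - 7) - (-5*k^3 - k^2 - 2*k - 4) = k^4 + 2*k^3 - 4*k^2 + 11*k - 3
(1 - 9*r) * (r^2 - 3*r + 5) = -9*r^3 + 28*r^2 - 48*r + 5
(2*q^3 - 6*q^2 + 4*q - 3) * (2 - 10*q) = -20*q^4 + 64*q^3 - 52*q^2 + 38*q - 6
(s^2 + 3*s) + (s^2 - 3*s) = 2*s^2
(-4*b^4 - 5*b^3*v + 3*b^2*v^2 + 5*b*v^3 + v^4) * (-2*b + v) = 8*b^5 + 6*b^4*v - 11*b^3*v^2 - 7*b^2*v^3 + 3*b*v^4 + v^5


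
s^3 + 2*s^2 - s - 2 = (s - 1)*(s + 1)*(s + 2)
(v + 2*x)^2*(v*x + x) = v^3*x + 4*v^2*x^2 + v^2*x + 4*v*x^3 + 4*v*x^2 + 4*x^3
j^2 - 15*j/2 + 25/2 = (j - 5)*(j - 5/2)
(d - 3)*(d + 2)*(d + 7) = d^3 + 6*d^2 - 13*d - 42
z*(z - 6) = z^2 - 6*z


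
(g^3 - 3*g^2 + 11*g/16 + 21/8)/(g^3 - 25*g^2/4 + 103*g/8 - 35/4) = (4*g + 3)/(2*(2*g - 5))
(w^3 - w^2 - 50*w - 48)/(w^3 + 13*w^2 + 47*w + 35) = (w^2 - 2*w - 48)/(w^2 + 12*w + 35)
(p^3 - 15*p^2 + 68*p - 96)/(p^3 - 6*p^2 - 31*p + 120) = (p - 4)/(p + 5)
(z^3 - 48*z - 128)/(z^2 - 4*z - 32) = z + 4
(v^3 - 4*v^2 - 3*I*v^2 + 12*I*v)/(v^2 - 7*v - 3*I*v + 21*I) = v*(v - 4)/(v - 7)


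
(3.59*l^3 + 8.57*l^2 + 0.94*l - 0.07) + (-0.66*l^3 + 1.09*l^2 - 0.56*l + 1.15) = 2.93*l^3 + 9.66*l^2 + 0.38*l + 1.08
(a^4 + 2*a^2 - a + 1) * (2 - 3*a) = -3*a^5 + 2*a^4 - 6*a^3 + 7*a^2 - 5*a + 2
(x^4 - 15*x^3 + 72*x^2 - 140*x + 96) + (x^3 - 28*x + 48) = x^4 - 14*x^3 + 72*x^2 - 168*x + 144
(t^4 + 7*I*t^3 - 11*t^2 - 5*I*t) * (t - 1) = t^5 - t^4 + 7*I*t^4 - 11*t^3 - 7*I*t^3 + 11*t^2 - 5*I*t^2 + 5*I*t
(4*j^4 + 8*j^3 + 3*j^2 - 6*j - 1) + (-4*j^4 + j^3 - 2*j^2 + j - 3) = 9*j^3 + j^2 - 5*j - 4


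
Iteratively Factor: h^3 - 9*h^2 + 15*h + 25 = (h + 1)*(h^2 - 10*h + 25) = (h - 5)*(h + 1)*(h - 5)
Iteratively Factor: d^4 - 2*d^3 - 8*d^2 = (d - 4)*(d^3 + 2*d^2) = d*(d - 4)*(d^2 + 2*d) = d*(d - 4)*(d + 2)*(d)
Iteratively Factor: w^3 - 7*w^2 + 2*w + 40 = (w - 4)*(w^2 - 3*w - 10) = (w - 5)*(w - 4)*(w + 2)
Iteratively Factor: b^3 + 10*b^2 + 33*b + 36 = (b + 3)*(b^2 + 7*b + 12) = (b + 3)^2*(b + 4)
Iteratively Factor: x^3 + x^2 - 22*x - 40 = (x + 4)*(x^2 - 3*x - 10) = (x - 5)*(x + 4)*(x + 2)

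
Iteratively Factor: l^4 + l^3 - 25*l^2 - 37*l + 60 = (l + 3)*(l^3 - 2*l^2 - 19*l + 20) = (l - 1)*(l + 3)*(l^2 - l - 20) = (l - 5)*(l - 1)*(l + 3)*(l + 4)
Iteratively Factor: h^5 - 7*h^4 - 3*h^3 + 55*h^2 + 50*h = (h)*(h^4 - 7*h^3 - 3*h^2 + 55*h + 50) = h*(h - 5)*(h^3 - 2*h^2 - 13*h - 10) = h*(h - 5)*(h + 1)*(h^2 - 3*h - 10) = h*(h - 5)*(h + 1)*(h + 2)*(h - 5)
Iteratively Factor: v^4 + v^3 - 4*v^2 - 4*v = (v + 1)*(v^3 - 4*v) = v*(v + 1)*(v^2 - 4) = v*(v - 2)*(v + 1)*(v + 2)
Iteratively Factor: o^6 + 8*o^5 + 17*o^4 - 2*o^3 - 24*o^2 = (o + 4)*(o^5 + 4*o^4 + o^3 - 6*o^2) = o*(o + 4)*(o^4 + 4*o^3 + o^2 - 6*o) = o*(o + 3)*(o + 4)*(o^3 + o^2 - 2*o) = o*(o + 2)*(o + 3)*(o + 4)*(o^2 - o) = o*(o - 1)*(o + 2)*(o + 3)*(o + 4)*(o)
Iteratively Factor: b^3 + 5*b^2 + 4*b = (b)*(b^2 + 5*b + 4) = b*(b + 1)*(b + 4)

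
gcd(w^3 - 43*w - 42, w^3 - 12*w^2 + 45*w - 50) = 1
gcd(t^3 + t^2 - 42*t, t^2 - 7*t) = t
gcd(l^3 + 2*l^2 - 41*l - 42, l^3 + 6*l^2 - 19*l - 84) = l + 7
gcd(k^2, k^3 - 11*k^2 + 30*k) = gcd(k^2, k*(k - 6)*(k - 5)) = k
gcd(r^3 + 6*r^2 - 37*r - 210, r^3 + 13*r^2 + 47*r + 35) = r^2 + 12*r + 35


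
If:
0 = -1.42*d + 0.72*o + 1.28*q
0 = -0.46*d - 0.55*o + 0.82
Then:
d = 0.632979679913685*q + 0.530839777018522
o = 1.04693400467542 - 0.5294011868369*q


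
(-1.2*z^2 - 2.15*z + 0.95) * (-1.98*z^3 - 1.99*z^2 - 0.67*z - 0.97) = 2.376*z^5 + 6.645*z^4 + 3.2015*z^3 + 0.714*z^2 + 1.449*z - 0.9215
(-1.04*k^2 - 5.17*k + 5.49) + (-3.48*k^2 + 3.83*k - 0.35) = -4.52*k^2 - 1.34*k + 5.14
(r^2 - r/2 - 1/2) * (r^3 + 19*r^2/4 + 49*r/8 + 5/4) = r^5 + 17*r^4/4 + 13*r^3/4 - 67*r^2/16 - 59*r/16 - 5/8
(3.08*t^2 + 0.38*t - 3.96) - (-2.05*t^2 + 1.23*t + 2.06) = 5.13*t^2 - 0.85*t - 6.02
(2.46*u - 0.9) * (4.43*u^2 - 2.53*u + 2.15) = 10.8978*u^3 - 10.2108*u^2 + 7.566*u - 1.935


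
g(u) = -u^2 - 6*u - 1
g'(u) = -2*u - 6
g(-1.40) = 5.44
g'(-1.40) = -3.20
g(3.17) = -30.07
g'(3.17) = -12.34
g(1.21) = -9.72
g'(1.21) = -8.42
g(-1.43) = 5.54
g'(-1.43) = -3.14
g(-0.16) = -0.07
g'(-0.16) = -5.68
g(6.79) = -87.84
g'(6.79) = -19.58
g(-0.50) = 1.75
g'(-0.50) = -5.00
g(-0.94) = 3.76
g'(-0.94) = -4.12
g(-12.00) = -73.00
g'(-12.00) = 18.00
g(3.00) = -28.00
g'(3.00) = -12.00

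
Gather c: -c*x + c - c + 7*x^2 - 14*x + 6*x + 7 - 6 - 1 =-c*x + 7*x^2 - 8*x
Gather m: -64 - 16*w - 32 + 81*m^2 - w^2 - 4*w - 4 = 81*m^2 - w^2 - 20*w - 100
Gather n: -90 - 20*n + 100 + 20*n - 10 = 0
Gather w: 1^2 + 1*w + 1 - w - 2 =0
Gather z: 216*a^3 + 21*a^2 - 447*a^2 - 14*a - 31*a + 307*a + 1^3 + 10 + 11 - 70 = 216*a^3 - 426*a^2 + 262*a - 48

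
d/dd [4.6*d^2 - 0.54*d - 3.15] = 9.2*d - 0.54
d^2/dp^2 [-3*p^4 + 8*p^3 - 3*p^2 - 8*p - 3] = -36*p^2 + 48*p - 6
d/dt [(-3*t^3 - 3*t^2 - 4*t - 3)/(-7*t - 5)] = (42*t^3 + 66*t^2 + 30*t - 1)/(49*t^2 + 70*t + 25)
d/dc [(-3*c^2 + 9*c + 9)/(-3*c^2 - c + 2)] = 3*(10*c^2 + 14*c + 9)/(9*c^4 + 6*c^3 - 11*c^2 - 4*c + 4)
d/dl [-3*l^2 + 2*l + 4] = 2 - 6*l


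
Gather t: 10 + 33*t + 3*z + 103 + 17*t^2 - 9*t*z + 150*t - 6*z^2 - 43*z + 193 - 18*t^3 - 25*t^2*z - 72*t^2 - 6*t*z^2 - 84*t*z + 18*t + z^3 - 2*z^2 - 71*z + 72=-18*t^3 + t^2*(-25*z - 55) + t*(-6*z^2 - 93*z + 201) + z^3 - 8*z^2 - 111*z + 378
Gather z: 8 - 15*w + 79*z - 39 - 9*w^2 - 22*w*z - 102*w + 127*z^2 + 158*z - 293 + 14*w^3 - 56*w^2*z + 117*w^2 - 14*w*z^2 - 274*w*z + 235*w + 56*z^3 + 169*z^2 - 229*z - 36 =14*w^3 + 108*w^2 + 118*w + 56*z^3 + z^2*(296 - 14*w) + z*(-56*w^2 - 296*w + 8) - 360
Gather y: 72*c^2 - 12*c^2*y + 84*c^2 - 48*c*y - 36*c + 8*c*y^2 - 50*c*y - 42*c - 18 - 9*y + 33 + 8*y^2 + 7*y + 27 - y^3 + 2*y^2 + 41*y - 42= 156*c^2 - 78*c - y^3 + y^2*(8*c + 10) + y*(-12*c^2 - 98*c + 39)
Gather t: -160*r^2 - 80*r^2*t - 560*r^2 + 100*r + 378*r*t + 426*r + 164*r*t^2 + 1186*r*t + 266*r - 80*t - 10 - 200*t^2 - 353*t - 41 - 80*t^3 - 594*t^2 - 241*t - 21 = -720*r^2 + 792*r - 80*t^3 + t^2*(164*r - 794) + t*(-80*r^2 + 1564*r - 674) - 72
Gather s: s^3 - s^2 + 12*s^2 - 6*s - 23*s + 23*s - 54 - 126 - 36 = s^3 + 11*s^2 - 6*s - 216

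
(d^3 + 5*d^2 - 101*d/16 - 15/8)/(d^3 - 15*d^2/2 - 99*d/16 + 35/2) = (4*d^2 + 25*d + 6)/(4*d^2 - 25*d - 56)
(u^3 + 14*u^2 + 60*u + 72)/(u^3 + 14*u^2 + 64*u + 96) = (u^2 + 8*u + 12)/(u^2 + 8*u + 16)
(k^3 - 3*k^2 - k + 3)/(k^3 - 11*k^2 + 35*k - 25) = (k^2 - 2*k - 3)/(k^2 - 10*k + 25)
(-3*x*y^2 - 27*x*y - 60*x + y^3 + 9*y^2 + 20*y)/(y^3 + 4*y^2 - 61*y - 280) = (-3*x*y - 12*x + y^2 + 4*y)/(y^2 - y - 56)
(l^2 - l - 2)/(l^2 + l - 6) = (l + 1)/(l + 3)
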